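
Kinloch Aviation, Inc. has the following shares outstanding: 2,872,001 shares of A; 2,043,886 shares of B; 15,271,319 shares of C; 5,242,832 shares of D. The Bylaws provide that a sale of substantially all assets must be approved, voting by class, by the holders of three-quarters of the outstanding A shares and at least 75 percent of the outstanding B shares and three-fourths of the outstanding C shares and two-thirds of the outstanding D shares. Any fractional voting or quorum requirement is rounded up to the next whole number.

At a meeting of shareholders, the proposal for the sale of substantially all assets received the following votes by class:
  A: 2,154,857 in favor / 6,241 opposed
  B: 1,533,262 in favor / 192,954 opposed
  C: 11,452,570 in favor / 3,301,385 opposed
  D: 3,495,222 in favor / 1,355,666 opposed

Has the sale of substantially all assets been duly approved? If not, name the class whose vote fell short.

Not approved — the C shares did not give the required vote.

A: 3/4 of 2872001 = 2154000.75, rounded up to 2154001; 2,154,001 required, 2,154,857 in favor — approved.
B: 3/4 of 2043886 = 1532914.50, rounded up to 1532915; 1,532,915 required, 1,533,262 in favor — approved.
C: 3/4 of 15271319 = 11453489.25, rounded up to 11453490; 11,453,490 required, 11,452,570 in favor — not approved.
D: 2/3 of 5242832 = 3495221.33, rounded up to 3495222; 3,495,222 required, 3,495,222 in favor — approved.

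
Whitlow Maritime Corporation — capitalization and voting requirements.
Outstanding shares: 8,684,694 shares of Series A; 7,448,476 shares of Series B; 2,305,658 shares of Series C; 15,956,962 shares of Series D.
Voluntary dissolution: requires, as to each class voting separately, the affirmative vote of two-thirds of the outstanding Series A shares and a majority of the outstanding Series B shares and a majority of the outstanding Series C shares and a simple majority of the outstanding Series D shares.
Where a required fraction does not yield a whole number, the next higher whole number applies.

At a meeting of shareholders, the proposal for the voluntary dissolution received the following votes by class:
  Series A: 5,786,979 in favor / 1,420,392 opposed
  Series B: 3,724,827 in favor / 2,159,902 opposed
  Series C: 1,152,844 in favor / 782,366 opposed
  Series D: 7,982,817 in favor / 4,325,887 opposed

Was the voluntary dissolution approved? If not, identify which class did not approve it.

Not approved — the Series A shares did not give the required vote.

Series A: 2/3 of 8684694 = 5789796; 5,789,796 required, 5,786,979 in favor — not approved.
Series B: a majority of 7448476 is 3724239; 3,724,239 required, 3,724,827 in favor — approved.
Series C: a majority of 2305658 is 1152830; 1,152,830 required, 1,152,844 in favor — approved.
Series D: a majority of 15956962 is 7978482; 7,978,482 required, 7,982,817 in favor — approved.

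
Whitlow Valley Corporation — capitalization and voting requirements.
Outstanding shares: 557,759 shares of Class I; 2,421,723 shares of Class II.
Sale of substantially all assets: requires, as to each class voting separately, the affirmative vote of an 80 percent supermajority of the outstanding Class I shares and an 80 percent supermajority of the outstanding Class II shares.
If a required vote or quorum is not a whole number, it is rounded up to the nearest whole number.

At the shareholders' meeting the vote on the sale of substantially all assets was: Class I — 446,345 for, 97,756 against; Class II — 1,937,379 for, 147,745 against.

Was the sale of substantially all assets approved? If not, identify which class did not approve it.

Class I: 4/5 of 557759 = 446207.20, rounded up to 446208; 446,208 required, 446,345 in favor — approved.
Class II: 4/5 of 2421723 = 1937378.40, rounded up to 1937379; 1,937,379 required, 1,937,379 in favor — approved.

Approved — every class gave the required vote.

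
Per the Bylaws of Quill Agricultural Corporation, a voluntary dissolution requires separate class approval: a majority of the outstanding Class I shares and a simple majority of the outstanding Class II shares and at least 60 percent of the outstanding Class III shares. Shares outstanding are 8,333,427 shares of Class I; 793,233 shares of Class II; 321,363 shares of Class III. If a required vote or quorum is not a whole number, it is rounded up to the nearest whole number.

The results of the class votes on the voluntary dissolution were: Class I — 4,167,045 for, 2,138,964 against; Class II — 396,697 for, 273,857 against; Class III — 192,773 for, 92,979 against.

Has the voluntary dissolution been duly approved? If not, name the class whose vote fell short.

Class I: a majority of 8333427 is 4166714; 4,166,714 required, 4,167,045 in favor — approved.
Class II: a majority of 793233 is 396617; 396,617 required, 396,697 in favor — approved.
Class III: 3/5 of 321363 = 192817.80, rounded up to 192818; 192,818 required, 192,773 in favor — not approved.

Not approved — the Class III shares did not give the required vote.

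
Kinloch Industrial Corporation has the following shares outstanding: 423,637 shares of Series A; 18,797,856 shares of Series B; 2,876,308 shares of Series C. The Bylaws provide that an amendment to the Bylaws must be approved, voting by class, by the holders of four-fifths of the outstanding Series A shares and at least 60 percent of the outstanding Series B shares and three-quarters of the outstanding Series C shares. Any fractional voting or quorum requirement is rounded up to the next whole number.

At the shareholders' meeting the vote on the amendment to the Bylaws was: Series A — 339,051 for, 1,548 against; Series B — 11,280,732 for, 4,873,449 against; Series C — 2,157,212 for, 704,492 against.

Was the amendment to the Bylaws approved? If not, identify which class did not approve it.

Not approved — the Series C shares did not give the required vote.

Series A: 4/5 of 423637 = 338909.60, rounded up to 338910; 338,910 required, 339,051 in favor — approved.
Series B: 3/5 of 18797856 = 11278713.60, rounded up to 11278714; 11,278,714 required, 11,280,732 in favor — approved.
Series C: 3/4 of 2876308 = 2157231; 2,157,231 required, 2,157,212 in favor — not approved.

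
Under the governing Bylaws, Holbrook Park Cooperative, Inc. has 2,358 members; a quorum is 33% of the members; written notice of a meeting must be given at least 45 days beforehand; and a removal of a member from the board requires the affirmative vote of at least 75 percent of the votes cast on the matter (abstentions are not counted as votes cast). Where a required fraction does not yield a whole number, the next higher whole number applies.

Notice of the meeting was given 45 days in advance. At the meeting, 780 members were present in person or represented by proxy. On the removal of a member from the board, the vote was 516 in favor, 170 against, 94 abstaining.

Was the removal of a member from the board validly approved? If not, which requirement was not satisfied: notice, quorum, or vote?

Valid — all requirements satisfied.

Notice: 45 days given; 45 required. Satisfied.
Quorum: 33% of 2,358 = 778.14, rounded up to 779; 780 present. Satisfied.
Vote: requires three-fourths of the votes cast (780 − 94 abstaining = 686); 3/4 of 686 = 514.50, rounded up to 515, so 515 needed; 516 in favor. Satisfied.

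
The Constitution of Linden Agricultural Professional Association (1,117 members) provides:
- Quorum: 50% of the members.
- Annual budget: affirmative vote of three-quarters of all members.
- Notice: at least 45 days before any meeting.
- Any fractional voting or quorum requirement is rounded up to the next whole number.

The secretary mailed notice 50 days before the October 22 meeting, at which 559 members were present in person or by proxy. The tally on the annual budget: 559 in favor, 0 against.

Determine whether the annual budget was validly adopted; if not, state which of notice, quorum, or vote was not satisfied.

Invalid — vote requirement not satisfied.

Notice: 50 days given; 45 required. Satisfied.
Quorum: 50% of 1,117 = 558.50, rounded up to 559; 559 present. Satisfied.
Vote: requires three-fourths of all members (1,117); 3/4 of 1117 = 837.75, rounded up to 838, so 838 needed; 559 in favor. Not satisfied.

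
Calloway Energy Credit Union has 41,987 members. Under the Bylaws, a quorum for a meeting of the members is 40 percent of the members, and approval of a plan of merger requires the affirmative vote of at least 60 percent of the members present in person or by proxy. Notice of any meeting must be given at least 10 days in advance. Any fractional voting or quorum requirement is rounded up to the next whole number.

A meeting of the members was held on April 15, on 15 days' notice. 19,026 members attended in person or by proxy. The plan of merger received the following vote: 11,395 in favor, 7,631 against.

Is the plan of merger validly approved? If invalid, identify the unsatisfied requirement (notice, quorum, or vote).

Notice: 15 days given; 10 required. Satisfied.
Quorum: 40% of 41,987 = 16,794.80, rounded up to 16,795; 19,026 present. Satisfied.
Vote: requires three-fifths of those present (19,026); 3/5 of 19026 = 11415.60, rounded up to 11416, so 11,416 needed; 11,395 in favor. Not satisfied.

Invalid — vote requirement not satisfied.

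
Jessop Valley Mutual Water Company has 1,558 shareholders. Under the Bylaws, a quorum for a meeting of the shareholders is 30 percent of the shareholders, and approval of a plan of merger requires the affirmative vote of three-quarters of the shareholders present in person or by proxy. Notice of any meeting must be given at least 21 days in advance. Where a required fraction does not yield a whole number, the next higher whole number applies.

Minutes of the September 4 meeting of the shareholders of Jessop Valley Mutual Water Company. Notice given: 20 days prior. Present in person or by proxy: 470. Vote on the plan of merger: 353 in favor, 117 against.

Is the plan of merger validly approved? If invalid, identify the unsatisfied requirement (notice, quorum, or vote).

Invalid — notice requirement not satisfied.

Notice: 20 days given; 21 required. Not satisfied.
Quorum: 30% of 1,558 = 467.40, rounded up to 468; 470 present. Satisfied.
Vote: requires three-fourths of those present (470); 3/4 of 470 = 352.50, rounded up to 353, so 353 needed; 353 in favor. Satisfied.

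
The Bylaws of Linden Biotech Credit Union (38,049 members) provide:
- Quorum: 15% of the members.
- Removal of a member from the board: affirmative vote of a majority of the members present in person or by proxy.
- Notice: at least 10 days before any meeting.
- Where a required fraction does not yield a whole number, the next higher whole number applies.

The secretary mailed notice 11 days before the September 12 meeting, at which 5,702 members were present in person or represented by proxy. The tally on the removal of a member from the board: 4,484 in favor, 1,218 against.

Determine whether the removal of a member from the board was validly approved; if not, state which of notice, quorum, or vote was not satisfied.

Invalid — quorum requirement not satisfied.

Notice: 11 days given; 10 required. Satisfied.
Quorum: 15% of 38,049 = 5,707.35, rounded up to 5,708; 5,702 present. Not satisfied.
Vote: requires a majority of those present (5,702); a majority of 5702 is 2852, so 2,852 needed; 4,484 in favor. Satisfied.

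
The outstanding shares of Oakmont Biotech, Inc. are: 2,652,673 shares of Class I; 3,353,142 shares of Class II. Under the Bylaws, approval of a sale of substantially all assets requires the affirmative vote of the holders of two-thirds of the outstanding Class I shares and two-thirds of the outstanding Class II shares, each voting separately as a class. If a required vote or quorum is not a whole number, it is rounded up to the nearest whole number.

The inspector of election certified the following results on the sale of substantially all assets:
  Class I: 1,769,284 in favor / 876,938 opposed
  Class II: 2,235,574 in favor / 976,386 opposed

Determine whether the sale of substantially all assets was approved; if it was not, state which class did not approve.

Class I: 2/3 of 2652673 = 1768448.67, rounded up to 1768449; 1,768,449 required, 1,769,284 in favor — approved.
Class II: 2/3 of 3353142 = 2235428; 2,235,428 required, 2,235,574 in favor — approved.

Approved — every class gave the required vote.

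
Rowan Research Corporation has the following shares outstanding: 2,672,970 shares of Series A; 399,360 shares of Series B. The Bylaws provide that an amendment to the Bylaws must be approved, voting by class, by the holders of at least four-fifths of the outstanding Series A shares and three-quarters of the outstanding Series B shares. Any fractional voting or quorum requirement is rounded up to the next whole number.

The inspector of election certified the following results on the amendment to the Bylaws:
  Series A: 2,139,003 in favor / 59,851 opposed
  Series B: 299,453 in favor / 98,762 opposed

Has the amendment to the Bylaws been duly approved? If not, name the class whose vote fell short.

Not approved — the Series B shares did not give the required vote.

Series A: 4/5 of 2672970 = 2138376; 2,138,376 required, 2,139,003 in favor — approved.
Series B: 3/4 of 399360 = 299520; 299,520 required, 299,453 in favor — not approved.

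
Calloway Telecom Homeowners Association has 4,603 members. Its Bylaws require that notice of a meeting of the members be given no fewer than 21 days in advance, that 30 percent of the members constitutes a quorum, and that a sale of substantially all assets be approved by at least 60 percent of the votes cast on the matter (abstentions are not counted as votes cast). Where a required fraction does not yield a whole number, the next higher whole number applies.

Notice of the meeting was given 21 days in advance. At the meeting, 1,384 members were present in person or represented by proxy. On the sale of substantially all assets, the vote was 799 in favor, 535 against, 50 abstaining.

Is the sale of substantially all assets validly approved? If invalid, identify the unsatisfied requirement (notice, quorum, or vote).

Notice: 21 days given; 21 required. Satisfied.
Quorum: 30% of 4,603 = 1,380.90, rounded up to 1,381; 1,384 present. Satisfied.
Vote: requires three-fifths of the votes cast (1,384 − 50 abstaining = 1,334); 3/5 of 1334 = 800.40, rounded up to 801, so 801 needed; 799 in favor. Not satisfied.

Invalid — vote requirement not satisfied.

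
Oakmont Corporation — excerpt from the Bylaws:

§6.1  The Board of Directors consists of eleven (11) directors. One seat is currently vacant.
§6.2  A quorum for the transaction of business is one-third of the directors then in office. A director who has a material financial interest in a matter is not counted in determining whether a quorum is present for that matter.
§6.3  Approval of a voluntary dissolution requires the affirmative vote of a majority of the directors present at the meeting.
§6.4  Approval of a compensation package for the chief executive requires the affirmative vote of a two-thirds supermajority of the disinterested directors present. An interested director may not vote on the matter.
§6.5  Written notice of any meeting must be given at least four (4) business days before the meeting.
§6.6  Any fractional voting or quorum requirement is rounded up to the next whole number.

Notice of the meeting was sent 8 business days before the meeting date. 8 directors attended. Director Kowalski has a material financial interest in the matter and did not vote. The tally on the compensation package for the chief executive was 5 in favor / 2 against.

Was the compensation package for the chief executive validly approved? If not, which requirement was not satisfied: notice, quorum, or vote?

Valid — all requirements satisfied.

Notice: 8 business days given; 4 required (8 ≥ 4). Satisfied.
Quorum: 8 present, but the 1 interested director does not count, leaving 7. Quorum is 4. Satisfied.
Vote: the compensation package for the chief executive requires two-thirds of the disinterested directors present (8 − 1 = 7). 2/3 of 7 = 4.67, rounded up to 5, so 5 affirmative votes are needed; 5 voted in favor. Satisfied.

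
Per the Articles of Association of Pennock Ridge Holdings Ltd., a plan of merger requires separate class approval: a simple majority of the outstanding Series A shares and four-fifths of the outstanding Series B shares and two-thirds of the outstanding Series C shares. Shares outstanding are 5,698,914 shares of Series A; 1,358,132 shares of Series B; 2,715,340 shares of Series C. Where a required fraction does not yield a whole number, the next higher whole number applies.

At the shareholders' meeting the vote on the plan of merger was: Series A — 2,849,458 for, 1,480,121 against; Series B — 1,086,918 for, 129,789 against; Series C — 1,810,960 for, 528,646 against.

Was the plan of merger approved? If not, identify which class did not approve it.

Approved — every class gave the required vote.

Series A: a majority of 5698914 is 2849458; 2,849,458 required, 2,849,458 in favor — approved.
Series B: 4/5 of 1358132 = 1086505.60, rounded up to 1086506; 1,086,506 required, 1,086,918 in favor — approved.
Series C: 2/3 of 2715340 = 1810226.67, rounded up to 1810227; 1,810,227 required, 1,810,960 in favor — approved.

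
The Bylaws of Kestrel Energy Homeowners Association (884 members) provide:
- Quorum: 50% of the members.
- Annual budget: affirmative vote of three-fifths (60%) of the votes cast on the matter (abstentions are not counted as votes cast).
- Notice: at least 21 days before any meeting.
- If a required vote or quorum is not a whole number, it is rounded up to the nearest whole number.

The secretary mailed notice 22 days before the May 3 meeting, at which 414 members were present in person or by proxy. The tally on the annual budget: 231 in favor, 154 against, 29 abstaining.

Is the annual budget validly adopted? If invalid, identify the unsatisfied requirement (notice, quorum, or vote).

Notice: 22 days given; 21 required. Satisfied.
Quorum: 50% of 884 = 442; 414 present. Not satisfied.
Vote: requires three-fifths of the votes cast (414 − 29 abstaining = 385); 3/5 of 385 = 231, so 231 needed; 231 in favor. Satisfied.

Invalid — quorum requirement not satisfied.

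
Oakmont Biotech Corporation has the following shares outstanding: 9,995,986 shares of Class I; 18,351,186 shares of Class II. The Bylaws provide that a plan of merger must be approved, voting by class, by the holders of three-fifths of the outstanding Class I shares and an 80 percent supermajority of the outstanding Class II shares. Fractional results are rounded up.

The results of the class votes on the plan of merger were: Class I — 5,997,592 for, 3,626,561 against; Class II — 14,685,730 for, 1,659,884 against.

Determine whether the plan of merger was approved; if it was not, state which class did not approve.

Approved — every class gave the required vote.

Class I: 3/5 of 9995986 = 5997591.60, rounded up to 5997592; 5,997,592 required, 5,997,592 in favor — approved.
Class II: 4/5 of 18351186 = 14680948.80, rounded up to 14680949; 14,680,949 required, 14,685,730 in favor — approved.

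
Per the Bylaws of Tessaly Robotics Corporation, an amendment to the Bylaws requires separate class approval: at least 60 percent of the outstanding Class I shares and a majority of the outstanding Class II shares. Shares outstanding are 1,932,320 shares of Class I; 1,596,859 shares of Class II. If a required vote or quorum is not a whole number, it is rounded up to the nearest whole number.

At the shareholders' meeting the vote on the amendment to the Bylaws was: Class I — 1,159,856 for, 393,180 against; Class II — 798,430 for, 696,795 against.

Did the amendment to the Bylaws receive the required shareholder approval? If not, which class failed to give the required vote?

Approved — every class gave the required vote.

Class I: 3/5 of 1932320 = 1159392; 1,159,392 required, 1,159,856 in favor — approved.
Class II: a majority of 1596859 is 798430; 798,430 required, 798,430 in favor — approved.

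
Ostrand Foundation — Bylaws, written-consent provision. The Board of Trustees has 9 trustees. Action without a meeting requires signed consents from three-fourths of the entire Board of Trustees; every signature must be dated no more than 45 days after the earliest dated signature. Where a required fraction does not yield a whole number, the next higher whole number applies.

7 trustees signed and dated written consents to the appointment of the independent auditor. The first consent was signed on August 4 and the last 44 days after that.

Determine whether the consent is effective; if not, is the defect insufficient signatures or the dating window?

Signatures required: three-fourths of 9 — 3/4 of 9 = 6.75, rounded up to 7, so 7 needed; 7 signed. Sufficient.
Dating window: the latest signature is 44 days after the earliest; the limit is 45 days. Within the window.

Effective — both the signature and dating-window requirements are satisfied.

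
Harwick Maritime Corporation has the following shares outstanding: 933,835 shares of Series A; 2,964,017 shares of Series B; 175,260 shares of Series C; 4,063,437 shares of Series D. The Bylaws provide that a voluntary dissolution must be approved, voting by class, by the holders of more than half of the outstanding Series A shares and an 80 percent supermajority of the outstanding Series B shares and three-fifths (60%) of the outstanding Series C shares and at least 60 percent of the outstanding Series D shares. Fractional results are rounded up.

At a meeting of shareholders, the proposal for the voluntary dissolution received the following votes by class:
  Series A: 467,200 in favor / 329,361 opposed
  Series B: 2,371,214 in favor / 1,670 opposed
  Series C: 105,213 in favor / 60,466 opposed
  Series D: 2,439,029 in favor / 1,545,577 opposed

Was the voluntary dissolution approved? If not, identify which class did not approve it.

Approved — every class gave the required vote.

Series A: a majority of 933835 is 466918; 466,918 required, 467,200 in favor — approved.
Series B: 4/5 of 2964017 = 2371213.60, rounded up to 2371214; 2,371,214 required, 2,371,214 in favor — approved.
Series C: 3/5 of 175260 = 105156; 105,156 required, 105,213 in favor — approved.
Series D: 3/5 of 4063437 = 2438062.20, rounded up to 2438063; 2,438,063 required, 2,439,029 in favor — approved.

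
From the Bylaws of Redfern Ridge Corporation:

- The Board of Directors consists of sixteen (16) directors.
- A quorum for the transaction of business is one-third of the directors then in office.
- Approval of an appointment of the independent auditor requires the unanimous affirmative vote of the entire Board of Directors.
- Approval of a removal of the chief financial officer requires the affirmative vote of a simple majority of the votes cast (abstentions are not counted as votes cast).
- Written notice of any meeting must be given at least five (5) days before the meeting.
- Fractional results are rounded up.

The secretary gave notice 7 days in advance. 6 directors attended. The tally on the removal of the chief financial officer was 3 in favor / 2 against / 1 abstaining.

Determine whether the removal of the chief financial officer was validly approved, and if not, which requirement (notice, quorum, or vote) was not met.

Valid — all requirements satisfied.

Notice: 7 days given; 5 required (7 ≥ 5). Satisfied.
Quorum: 6 present; quorum is 6. Satisfied.
Vote: the removal of the chief financial officer requires a majority of the votes cast (6 present − 1 abstaining = 5). A majority of 5 is 3, so 3 affirmative votes are needed; 3 voted in favor. Satisfied.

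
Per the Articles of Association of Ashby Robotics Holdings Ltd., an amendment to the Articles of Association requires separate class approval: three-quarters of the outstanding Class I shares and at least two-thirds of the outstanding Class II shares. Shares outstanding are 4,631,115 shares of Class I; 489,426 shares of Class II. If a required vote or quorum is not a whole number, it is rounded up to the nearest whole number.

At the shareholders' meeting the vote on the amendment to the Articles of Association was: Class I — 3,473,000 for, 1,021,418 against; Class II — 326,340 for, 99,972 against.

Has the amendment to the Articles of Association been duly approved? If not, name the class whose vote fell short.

Not approved — the Class I shares did not give the required vote.

Class I: 3/4 of 4631115 = 3473336.25, rounded up to 3473337; 3,473,337 required, 3,473,000 in favor — not approved.
Class II: 2/3 of 489426 = 326284; 326,284 required, 326,340 in favor — approved.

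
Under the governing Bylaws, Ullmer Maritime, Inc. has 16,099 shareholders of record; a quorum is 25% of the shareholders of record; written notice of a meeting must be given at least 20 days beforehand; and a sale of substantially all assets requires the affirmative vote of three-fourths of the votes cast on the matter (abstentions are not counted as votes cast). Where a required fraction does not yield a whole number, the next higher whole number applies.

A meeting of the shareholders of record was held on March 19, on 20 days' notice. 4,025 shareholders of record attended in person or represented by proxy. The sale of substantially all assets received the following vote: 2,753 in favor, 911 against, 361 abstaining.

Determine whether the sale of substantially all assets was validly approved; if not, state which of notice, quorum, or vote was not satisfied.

Valid — all requirements satisfied.

Notice: 20 days given; 20 required. Satisfied.
Quorum: 25% of 16,099 = 4,024.75, rounded up to 4,025; 4,025 present. Satisfied.
Vote: requires three-fourths of the votes cast (4,025 − 361 abstaining = 3,664); 3/4 of 3664 = 2748, so 2,748 needed; 2,753 in favor. Satisfied.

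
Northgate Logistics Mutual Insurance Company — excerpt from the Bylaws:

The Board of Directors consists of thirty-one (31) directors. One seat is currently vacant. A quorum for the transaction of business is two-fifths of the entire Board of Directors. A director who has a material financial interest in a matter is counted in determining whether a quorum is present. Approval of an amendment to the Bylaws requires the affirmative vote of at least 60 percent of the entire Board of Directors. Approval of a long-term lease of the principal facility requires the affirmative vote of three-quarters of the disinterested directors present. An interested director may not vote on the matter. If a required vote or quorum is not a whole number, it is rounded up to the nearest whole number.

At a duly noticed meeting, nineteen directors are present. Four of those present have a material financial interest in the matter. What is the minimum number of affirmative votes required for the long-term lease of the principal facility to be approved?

The long-term lease of the principal facility requires three-fourths of the disinterested directors present (19 − 4 = 15).
3/4 of 15 = 11.25, rounded up to 12.

12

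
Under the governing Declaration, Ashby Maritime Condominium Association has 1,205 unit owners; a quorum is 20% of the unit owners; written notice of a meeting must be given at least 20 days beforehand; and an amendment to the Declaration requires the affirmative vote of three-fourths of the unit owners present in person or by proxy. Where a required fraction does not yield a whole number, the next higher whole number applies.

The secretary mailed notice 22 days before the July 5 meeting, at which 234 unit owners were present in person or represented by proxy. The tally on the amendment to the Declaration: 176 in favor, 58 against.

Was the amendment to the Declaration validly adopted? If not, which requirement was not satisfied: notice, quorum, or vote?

Invalid — quorum requirement not satisfied.

Notice: 22 days given; 20 required. Satisfied.
Quorum: 20% of 1,205 = 241; 234 present. Not satisfied.
Vote: requires three-fourths of those present (234); 3/4 of 234 = 175.50, rounded up to 176, so 176 needed; 176 in favor. Satisfied.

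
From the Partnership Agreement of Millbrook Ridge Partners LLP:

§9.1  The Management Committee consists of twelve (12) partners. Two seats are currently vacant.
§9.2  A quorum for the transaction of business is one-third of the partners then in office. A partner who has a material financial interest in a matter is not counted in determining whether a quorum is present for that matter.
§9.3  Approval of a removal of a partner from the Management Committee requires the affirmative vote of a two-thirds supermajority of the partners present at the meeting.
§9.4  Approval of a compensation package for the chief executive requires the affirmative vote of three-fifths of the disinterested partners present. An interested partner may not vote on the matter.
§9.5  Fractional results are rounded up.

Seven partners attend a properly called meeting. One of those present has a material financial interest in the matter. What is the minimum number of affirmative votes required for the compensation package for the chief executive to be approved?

4

The compensation package for the chief executive requires three-fifths of the disinterested partners present (7 − 1 = 6).
3/5 of 6 = 3.60, rounded up to 4.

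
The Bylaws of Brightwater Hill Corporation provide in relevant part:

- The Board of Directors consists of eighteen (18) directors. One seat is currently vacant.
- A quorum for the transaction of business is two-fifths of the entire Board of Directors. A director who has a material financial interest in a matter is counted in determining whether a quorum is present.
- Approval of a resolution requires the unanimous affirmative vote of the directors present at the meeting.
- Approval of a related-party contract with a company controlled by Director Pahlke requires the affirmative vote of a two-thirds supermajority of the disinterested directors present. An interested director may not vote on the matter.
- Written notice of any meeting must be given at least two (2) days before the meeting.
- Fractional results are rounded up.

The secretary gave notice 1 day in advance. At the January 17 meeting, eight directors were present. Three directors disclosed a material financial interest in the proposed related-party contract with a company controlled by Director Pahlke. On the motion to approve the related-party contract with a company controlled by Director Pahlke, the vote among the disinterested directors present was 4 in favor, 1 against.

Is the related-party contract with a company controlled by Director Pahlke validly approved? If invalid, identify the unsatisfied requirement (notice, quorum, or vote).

Notice: 1 day given; 2 required (1 < 2). Not satisfied.
Quorum: 8 present (interested directors count toward quorum); quorum is 8. Satisfied.
Vote: the related-party contract with a company controlled by Director Pahlke requires two-thirds of the disinterested directors present (8 − 3 = 5). 2/3 of 5 = 3.33, rounded up to 4, so 4 affirmative votes are needed; 4 voted in favor. Satisfied.

Invalid — notice requirement not satisfied.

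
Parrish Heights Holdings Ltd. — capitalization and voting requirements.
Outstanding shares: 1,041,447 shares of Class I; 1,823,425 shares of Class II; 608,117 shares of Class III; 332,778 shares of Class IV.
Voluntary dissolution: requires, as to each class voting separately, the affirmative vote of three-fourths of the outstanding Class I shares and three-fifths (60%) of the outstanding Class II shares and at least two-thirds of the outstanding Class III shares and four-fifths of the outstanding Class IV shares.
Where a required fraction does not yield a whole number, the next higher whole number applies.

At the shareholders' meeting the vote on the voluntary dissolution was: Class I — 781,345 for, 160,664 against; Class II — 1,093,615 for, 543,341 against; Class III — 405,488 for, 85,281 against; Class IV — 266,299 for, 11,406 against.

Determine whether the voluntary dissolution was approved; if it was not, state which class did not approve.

Class I: 3/4 of 1041447 = 781085.25, rounded up to 781086; 781,086 required, 781,345 in favor — approved.
Class II: 3/5 of 1823425 = 1094055; 1,094,055 required, 1,093,615 in favor — not approved.
Class III: 2/3 of 608117 = 405411.33, rounded up to 405412; 405,412 required, 405,488 in favor — approved.
Class IV: 4/5 of 332778 = 266222.40, rounded up to 266223; 266,223 required, 266,299 in favor — approved.

Not approved — the Class II shares did not give the required vote.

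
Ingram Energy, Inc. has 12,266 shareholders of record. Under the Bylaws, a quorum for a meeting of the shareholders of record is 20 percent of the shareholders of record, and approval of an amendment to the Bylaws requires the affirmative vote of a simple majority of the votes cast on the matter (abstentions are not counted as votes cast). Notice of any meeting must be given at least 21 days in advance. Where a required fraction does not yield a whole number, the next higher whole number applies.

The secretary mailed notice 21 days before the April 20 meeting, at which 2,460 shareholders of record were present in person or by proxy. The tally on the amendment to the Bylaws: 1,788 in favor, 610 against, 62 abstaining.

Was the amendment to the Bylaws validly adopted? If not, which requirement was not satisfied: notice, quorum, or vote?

Valid — all requirements satisfied.

Notice: 21 days given; 21 required. Satisfied.
Quorum: 20% of 12,266 = 2,453.20, rounded up to 2,454; 2,460 present. Satisfied.
Vote: requires a majority of the votes cast (2,460 − 62 abstaining = 2,398); a majority of 2398 is 1200, so 1,200 needed; 1,788 in favor. Satisfied.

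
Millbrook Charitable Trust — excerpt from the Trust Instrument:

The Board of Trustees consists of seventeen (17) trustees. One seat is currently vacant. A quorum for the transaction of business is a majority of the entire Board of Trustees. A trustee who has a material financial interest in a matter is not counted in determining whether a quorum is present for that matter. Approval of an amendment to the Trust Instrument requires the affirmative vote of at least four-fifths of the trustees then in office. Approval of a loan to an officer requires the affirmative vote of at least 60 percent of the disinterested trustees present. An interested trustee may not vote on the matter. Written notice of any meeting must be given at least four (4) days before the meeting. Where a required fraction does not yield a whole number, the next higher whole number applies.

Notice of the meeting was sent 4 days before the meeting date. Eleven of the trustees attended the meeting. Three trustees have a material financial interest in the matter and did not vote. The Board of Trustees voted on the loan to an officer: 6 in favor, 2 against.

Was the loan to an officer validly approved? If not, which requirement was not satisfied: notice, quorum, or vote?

Notice: 4 days given; 4 required (4 ≥ 4). Satisfied.
Quorum: 11 present, but the 3 interested trustees do not count, leaving 8. Quorum is 9. Not satisfied.
Vote: the loan to an officer requires three-fifths of the disinterested trustees present (11 − 3 = 8). 3/5 of 8 = 4.80, rounded up to 5, so 5 affirmative votes are needed; 6 voted in favor. Satisfied. (Moot — without a quorum no business can be validly transacted.)

Invalid — quorum requirement not satisfied.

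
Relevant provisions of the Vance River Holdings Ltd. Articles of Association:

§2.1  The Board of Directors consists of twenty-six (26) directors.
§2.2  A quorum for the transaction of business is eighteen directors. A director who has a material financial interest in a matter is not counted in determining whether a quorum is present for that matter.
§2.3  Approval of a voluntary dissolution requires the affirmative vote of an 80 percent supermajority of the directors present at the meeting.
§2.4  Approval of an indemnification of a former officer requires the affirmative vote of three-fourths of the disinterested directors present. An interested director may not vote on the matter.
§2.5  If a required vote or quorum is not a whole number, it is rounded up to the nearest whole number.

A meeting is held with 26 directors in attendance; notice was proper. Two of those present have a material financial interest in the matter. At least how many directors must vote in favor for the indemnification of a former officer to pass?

18

The indemnification of a former officer requires three-fourths of the disinterested directors present (26 − 2 = 24).
3/4 of 24 = 18.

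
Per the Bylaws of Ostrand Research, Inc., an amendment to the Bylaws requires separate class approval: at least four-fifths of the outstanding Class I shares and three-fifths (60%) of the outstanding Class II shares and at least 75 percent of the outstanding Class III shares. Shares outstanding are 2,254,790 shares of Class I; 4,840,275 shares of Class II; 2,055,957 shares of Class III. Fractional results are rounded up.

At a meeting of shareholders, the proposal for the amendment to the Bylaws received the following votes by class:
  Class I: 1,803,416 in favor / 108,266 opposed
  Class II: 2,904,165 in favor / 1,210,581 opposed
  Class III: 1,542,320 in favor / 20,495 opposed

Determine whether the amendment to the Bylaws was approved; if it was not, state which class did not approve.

Not approved — the Class I shares did not give the required vote.

Class I: 4/5 of 2254790 = 1803832; 1,803,832 required, 1,803,416 in favor — not approved.
Class II: 3/5 of 4840275 = 2904165; 2,904,165 required, 2,904,165 in favor — approved.
Class III: 3/4 of 2055957 = 1541967.75, rounded up to 1541968; 1,541,968 required, 1,542,320 in favor — approved.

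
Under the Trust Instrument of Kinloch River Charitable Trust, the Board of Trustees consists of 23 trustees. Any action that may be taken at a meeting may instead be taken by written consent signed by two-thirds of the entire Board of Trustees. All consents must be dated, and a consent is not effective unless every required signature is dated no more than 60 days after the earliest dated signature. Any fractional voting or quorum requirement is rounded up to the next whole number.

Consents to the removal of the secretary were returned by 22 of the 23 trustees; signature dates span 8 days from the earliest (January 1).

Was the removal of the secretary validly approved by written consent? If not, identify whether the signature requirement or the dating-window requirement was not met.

Effective — both the signature and dating-window requirements are satisfied.

Signatures required: two-thirds of 23 — 2/3 of 23 = 15.33, rounded up to 16, so 16 needed; 22 signed. Sufficient.
Dating window: the latest signature is 8 days after the earliest; the limit is 60 days. Within the window.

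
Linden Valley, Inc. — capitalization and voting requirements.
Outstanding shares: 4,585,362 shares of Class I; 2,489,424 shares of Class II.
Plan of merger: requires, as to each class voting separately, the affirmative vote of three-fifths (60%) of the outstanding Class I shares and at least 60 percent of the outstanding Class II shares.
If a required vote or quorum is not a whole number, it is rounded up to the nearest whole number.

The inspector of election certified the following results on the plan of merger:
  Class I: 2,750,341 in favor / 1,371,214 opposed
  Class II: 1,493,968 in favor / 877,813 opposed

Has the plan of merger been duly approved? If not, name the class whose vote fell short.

Class I: 3/5 of 4585362 = 2751217.20, rounded up to 2751218; 2,751,218 required, 2,750,341 in favor — not approved.
Class II: 3/5 of 2489424 = 1493654.40, rounded up to 1493655; 1,493,655 required, 1,493,968 in favor — approved.

Not approved — the Class I shares did not give the required vote.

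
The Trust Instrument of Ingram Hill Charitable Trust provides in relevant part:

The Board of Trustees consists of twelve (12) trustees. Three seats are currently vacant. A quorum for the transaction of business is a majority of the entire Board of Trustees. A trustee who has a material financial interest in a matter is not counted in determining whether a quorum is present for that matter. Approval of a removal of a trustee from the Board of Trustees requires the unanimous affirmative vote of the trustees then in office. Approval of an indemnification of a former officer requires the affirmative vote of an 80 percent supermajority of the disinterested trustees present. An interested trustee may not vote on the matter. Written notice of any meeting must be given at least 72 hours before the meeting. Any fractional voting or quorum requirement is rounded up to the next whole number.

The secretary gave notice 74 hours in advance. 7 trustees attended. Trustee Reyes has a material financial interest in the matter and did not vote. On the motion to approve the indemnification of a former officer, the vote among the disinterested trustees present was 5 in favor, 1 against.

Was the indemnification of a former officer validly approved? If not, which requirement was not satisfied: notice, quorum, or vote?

Notice: 74 hours given; 72 required (74 ≥ 72). Satisfied.
Quorum: 7 present, but the 1 interested trustee does not count, leaving 6. Quorum is 7. Not satisfied.
Vote: the indemnification of a former officer requires four-fifths of the disinterested trustees present (7 − 1 = 6). 4/5 of 6 = 4.80, rounded up to 5, so 5 affirmative votes are needed; 5 voted in favor. Satisfied. (Moot — without a quorum no business can be validly transacted.)

Invalid — quorum requirement not satisfied.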